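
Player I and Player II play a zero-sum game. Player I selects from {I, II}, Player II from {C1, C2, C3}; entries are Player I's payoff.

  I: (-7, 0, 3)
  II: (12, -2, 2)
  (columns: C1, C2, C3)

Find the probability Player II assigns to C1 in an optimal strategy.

2/21

Row minima: I → -7, II → -2; maximin = -2.
Column maxima: C1 → 12, C2 → 0, C3 → 3; minimax = 0.
-2 ≠ 0, so there is no saddle point; optimal play is mixed.
C3 is strictly dominated by C2 (it gives Player I strictly more in every row), so Player II never plays it.
On the remaining 2×2 (I, II vs C1, C2):
Let Player I play I with probability p. Expected payoff against C1: (-7)p + 12(1−p) = −19p + 12; against C2: 0p + (-2)(1−p) = 2p − 2.
Setting these equal: −19p + 12 = 2p − 2 ⇒ −21p = -14 ⇒ p = 2/3, and the value is (-19)·(2/3) + 12 = -2/3.
For Player II: with q = P(C1), equating I's and II's payoffs gives −7q = 14q − 2 ⇒ q = 2/21.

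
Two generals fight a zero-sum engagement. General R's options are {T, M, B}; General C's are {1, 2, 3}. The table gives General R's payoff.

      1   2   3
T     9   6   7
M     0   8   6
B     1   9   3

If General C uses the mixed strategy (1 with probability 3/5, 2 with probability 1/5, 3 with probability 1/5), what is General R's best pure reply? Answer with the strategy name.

Expected payoff of T: (3/5)·9 + (1/5)·6 + (1/5)·7 = 8.
Expected payoff of M: (3/5)·0 + (1/5)·8 + (1/5)·6 = 14/5.
Expected payoff of B: (3/5)·1 + (1/5)·9 + (1/5)·3 = 3.
The largest is 8, so General R's best response is T.

T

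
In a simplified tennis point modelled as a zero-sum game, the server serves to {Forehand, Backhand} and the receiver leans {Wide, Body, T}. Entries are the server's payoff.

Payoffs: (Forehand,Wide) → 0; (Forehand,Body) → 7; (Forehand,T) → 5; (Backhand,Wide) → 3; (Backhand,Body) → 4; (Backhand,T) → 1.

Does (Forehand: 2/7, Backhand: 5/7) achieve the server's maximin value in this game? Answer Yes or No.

Yes

Against Wide this mix gives (2/7)·0 + (5/7)·3 = 15/7.
Against Body this mix gives (2/7)·7 + (5/7)·4 = 34/7.
Against T this mix gives (2/7)·5 + (5/7)·1 = 15/7.
All of the receiver's active replies (Wide, T) yield 15/7, and no column does worse for the server. The mix makes the receiver indifferent and guarantees 15/7, so it is optimal.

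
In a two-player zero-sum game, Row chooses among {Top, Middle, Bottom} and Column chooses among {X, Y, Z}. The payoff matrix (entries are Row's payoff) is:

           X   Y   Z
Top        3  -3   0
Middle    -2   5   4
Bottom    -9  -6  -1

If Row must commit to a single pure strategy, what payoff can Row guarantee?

Row minima: Top → -3, Middle → -2, Bottom → -9.
The best of these is -2.

-2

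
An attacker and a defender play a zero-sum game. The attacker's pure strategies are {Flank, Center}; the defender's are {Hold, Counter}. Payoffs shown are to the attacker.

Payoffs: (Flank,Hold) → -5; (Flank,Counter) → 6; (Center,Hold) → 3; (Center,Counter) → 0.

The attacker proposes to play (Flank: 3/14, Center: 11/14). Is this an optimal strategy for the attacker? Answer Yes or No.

Yes

Against Hold this mix gives (3/14)·(-5) + (11/14)·3 = 9/7.
Against Counter this mix gives (3/14)·6 + (11/14)·0 = 9/7.
All of the defender's active replies (Hold, Counter) yield 9/7, and no column does worse for the attacker. The mix makes the defender indifferent and guarantees 9/7, so it is optimal.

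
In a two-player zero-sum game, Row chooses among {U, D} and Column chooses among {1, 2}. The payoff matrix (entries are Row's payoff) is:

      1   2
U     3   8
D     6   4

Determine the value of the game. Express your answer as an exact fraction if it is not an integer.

Row minima: U → 3, D → 4; maximin = 4.
Column maxima: 1 → 6, 2 → 8; minimax = 6.
4 ≠ 6, so there is no saddle point; optimal play is mixed.
Let Row play U with probability p. Expected payoff against 1: 3p + 6(1−p) = −3p + 6; against 2: 8p + 4(1−p) = 4p + 4.
Setting these equal: −3p + 6 = 4p + 4 ⇒ −7p = -2 ⇒ p = 2/7, and the value is (-3)·(2/7) + 6 = 36/7.
For Column: with q = P(1), equating U's and D's payoffs gives −5q + 8 = 2q + 4 ⇒ q = 4/7.

36/7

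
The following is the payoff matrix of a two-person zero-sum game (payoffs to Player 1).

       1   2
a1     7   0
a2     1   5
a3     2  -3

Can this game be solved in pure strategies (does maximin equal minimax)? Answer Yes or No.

No

Row minima: a1 → 0, a2 → 1, a3 → -3; maximin = 1.
Column maxima: 1 → 7, 2 → 5; minimax = 5.
1 ≠ 5, so no pure-strategy equilibrium exists.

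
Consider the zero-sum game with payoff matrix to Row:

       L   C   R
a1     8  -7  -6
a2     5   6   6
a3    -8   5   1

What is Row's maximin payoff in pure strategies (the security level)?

Row minima: a1 → -7, a2 → 5, a3 → -8.
The best of these is 5.

5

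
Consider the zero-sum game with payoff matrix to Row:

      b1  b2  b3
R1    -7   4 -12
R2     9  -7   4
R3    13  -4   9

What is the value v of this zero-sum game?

-12/29

Row minima: R1 → -12, R2 → -7, R3 → -4; maximin = -4.
Column maxima: b1 → 13, b2 → 4, b3 → 9; minimax = 4.
-4 ≠ 4, so there is no saddle point; optimal play is mixed.
R2 is strictly dominated by R3, so Row never plays it.
b1 is strictly dominated by b3 (it gives Row strictly more in every row), so Column never plays it.
On the remaining 2×2 (R1, R3 vs b2, b3):
Let Row play R1 with probability p. Expected payoff against b2: 4p + (-4)(1−p) = 8p − 4; against b3: (-12)p + 9(1−p) = −21p + 9.
Setting these equal: 8p − 4 = −21p + 9 ⇒ 29p = 13 ⇒ p = 13/29, and the value is (8)·(13/29) − 4 = -12/29.
For Column: with q = P(b2), equating R1's and R3's payoffs gives 16q − 12 = −13q + 9 ⇒ q = 21/29.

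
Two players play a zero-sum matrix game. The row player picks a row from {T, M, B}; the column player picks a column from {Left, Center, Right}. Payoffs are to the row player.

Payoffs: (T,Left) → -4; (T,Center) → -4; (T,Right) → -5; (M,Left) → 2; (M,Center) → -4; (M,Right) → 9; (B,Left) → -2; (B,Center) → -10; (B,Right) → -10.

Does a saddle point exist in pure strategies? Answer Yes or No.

Row minima: T → -5, M → -4, B → -10; maximin = -4.
Column maxima: Left → 2, Center → -4, Right → 9; minimax = -4.
maximin = minimax = -4, so a saddle point exists.

Yes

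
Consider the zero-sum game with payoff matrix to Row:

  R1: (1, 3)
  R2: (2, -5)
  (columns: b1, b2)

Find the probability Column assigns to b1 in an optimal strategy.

8/9

Row minima: R1 → 1, R2 → -5; maximin = 1.
Column maxima: b1 → 2, b2 → 3; minimax = 2.
1 ≠ 2, so there is no saddle point; optimal play is mixed.
Let Row play R1 with probability p. Expected payoff against b1: 1p + 2(1−p) = −p + 2; against b2: 3p + (-5)(1−p) = 8p − 5.
Setting these equal: −p + 2 = 8p − 5 ⇒ −9p = -7 ⇒ p = 7/9, and the value is (-1)·(7/9) + 2 = 11/9.
For Column: with q = P(b1), equating R1's and R2's payoffs gives −2q + 3 = 7q − 5 ⇒ q = 8/9.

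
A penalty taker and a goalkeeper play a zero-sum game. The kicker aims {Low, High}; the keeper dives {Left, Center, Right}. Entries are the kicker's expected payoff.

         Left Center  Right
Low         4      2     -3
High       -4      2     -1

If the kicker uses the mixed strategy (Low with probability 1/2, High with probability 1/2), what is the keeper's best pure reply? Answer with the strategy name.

Right

If the keeper plays Left, the kicker's expected payoff is (1/2)·4 + (1/2)·(-4) = 0.
If the keeper plays Center, the kicker's expected payoff is (1/2)·2 + (1/2)·2 = 2.
If the keeper plays Right, the kicker's expected payoff is (1/2)·(-3) + (1/2)·(-1) = -2.
The keeper minimizes the kicker's payoff; the smallest is -2, so the best response is Right.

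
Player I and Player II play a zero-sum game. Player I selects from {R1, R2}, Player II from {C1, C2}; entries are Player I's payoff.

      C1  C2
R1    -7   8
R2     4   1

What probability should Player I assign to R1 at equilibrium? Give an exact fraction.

Row minima: R1 → -7, R2 → 1; maximin = 1.
Column maxima: C1 → 4, C2 → 8; minimax = 4.
1 ≠ 4, so there is no saddle point; optimal play is mixed.
Let Player I play R1 with probability p. Expected payoff against C1: (-7)p + 4(1−p) = −11p + 4; against C2: 8p + 1(1−p) = 7p + 1.
Setting these equal: −11p + 4 = 7p + 1 ⇒ −18p = -3 ⇒ p = 1/6, and the value is (-11)·(1/6) + 4 = 13/6.
For Player II: with q = P(C1), equating R1's and R2's payoffs gives −15q + 8 = 3q + 1 ⇒ q = 7/18.

1/6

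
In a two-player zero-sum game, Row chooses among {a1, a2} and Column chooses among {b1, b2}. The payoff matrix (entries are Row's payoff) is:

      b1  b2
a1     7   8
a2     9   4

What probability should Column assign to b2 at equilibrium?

1/3

Row minima: a1 → 7, a2 → 4; maximin = 7.
Column maxima: b1 → 9, b2 → 8; minimax = 8.
7 ≠ 8, so there is no saddle point; optimal play is mixed.
Let Row play a1 with probability p. Expected payoff against b1: 7p + 9(1−p) = −2p + 9; against b2: 8p + 4(1−p) = 4p + 4.
Setting these equal: −2p + 9 = 4p + 4 ⇒ −6p = -5 ⇒ p = 5/6, and the value is (-2)·(5/6) + 9 = 22/3.
For Column: with q = P(b1), equating a1's and a2's payoffs gives −q + 8 = 5q + 4 ⇒ q = 2/3.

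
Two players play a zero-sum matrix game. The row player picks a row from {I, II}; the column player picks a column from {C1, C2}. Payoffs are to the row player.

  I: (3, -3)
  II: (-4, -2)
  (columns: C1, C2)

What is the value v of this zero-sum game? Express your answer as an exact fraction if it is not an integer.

-9/4

Row minima: I → -3, II → -4; maximin = -3.
Column maxima: C1 → 3, C2 → -2; minimax = -2.
-3 ≠ -2, so there is no saddle point; optimal play is mixed.
Let the row player play I with probability p. Expected payoff against C1: 3p + (-4)(1−p) = 7p − 4; against C2: (-3)p + (-2)(1−p) = −p − 2.
Setting these equal: 7p − 4 = −p − 2 ⇒ 8p = 2 ⇒ p = 1/4, and the value is (7)·(1/4) − 4 = -9/4.
For the column player: with q = P(C1), equating I's and II's payoffs gives 6q − 3 = −2q − 2 ⇒ q = 1/8.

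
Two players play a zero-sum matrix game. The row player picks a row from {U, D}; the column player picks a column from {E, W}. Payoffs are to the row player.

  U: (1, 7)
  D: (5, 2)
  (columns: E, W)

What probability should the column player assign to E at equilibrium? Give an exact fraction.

Row minima: U → 1, D → 2; maximin = 2.
Column maxima: E → 5, W → 7; minimax = 5.
2 ≠ 5, so there is no saddle point; optimal play is mixed.
Let the row player play U with probability p. Expected payoff against E: 1p + 5(1−p) = −4p + 5; against W: 7p + 2(1−p) = 5p + 2.
Setting these equal: −4p + 5 = 5p + 2 ⇒ −9p = -3 ⇒ p = 1/3, and the value is (-4)·(1/3) + 5 = 11/3.
For the column player: with q = P(E), equating U's and D's payoffs gives −6q + 7 = 3q + 2 ⇒ q = 5/9.

5/9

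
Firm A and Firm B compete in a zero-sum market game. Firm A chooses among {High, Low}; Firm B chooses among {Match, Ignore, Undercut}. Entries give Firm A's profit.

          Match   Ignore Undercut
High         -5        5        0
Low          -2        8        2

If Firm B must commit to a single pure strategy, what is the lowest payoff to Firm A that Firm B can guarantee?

Column maxima: Match → -2, Ignore → 8, Undercut → 2.
The smallest of these is -2.

-2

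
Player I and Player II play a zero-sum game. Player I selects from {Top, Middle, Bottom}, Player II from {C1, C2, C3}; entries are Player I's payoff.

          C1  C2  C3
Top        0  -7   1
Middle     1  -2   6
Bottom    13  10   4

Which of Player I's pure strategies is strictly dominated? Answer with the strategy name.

Top

Middle gives a strictly higher payoff than Top against every column: 1 > 0, -2 > -7, 6 > 1.
So Top is strictly dominated and Player I never plays it.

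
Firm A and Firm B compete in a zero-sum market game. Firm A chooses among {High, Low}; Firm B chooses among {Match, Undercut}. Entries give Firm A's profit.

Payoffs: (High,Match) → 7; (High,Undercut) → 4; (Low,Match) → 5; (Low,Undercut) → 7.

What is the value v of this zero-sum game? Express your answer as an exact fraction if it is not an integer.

29/5

Row minima: High → 4, Low → 5; maximin = 5.
Column maxima: Match → 7, Undercut → 7; minimax = 7.
5 ≠ 7, so there is no saddle point; optimal play is mixed.
Let Firm A play High with probability p. Expected payoff against Match: 7p + 5(1−p) = 2p + 5; against Undercut: 4p + 7(1−p) = −3p + 7.
Setting these equal: 2p + 5 = −3p + 7 ⇒ 5p = 2 ⇒ p = 2/5, and the value is (2)·(2/5) + 5 = 29/5.
For Firm B: with q = P(Match), equating High's and Low's payoffs gives 3q + 4 = −2q + 7 ⇒ q = 3/5.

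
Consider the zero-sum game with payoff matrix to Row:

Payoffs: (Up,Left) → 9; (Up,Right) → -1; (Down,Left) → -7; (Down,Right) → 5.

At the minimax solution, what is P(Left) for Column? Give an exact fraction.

Row minima: Up → -1, Down → -7; maximin = -1.
Column maxima: Left → 9, Right → 5; minimax = 5.
-1 ≠ 5, so there is no saddle point; optimal play is mixed.
Let Row play Up with probability p. Expected payoff against Left: 9p + (-7)(1−p) = 16p − 7; against Right: (-1)p + 5(1−p) = −6p + 5.
Setting these equal: 16p − 7 = −6p + 5 ⇒ 22p = 12 ⇒ p = 6/11, and the value is (16)·(6/11) − 7 = 19/11.
For Column: with q = P(Left), equating Up's and Down's payoffs gives 10q − 1 = −12q + 5 ⇒ q = 3/11.

3/11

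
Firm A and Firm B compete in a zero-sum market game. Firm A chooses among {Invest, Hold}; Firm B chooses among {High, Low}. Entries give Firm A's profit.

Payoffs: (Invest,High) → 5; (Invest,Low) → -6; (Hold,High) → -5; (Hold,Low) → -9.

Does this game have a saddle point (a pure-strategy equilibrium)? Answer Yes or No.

Row minima: Invest → -6, Hold → -9; maximin = -6.
Column maxima: High → 5, Low → -6; minimax = -6.
maximin = minimax = -6, so a saddle point exists.

Yes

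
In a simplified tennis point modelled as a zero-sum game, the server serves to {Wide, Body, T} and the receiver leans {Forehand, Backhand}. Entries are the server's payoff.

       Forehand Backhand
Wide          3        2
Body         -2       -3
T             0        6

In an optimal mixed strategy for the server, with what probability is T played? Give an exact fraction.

1/7

Row minima: Wide → 2, Body → -3, T → 0; maximin = 2.
Column maxima: Forehand → 3, Backhand → 6; minimax = 3.
2 ≠ 3, so there is no saddle point; optimal play is mixed.
Body is strictly dominated by Wide, so the server never plays it.
On the remaining 2×2 (Wide, T vs Forehand, Backhand):
Let the server play Wide with probability p. Expected payoff against Forehand: 3p + 0(1−p) = 3p; against Backhand: 2p + 6(1−p) = −4p + 6.
Setting these equal: 3p = −4p + 6 ⇒ 7p = 6 ⇒ p = 6/7, and the value is (3)·(6/7) = 18/7.
For the receiver: with q = P(Forehand), equating Wide's and T's payoffs gives q + 2 = −6q + 6 ⇒ q = 4/7.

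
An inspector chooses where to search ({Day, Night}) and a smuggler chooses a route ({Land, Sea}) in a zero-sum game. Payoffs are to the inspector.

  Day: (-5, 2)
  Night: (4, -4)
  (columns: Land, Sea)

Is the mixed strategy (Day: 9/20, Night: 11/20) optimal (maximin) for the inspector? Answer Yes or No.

No

Against Land this mix gives (9/20)·(-5) + (11/20)·4 = -1/20.
Against Sea this mix gives (9/20)·2 + (11/20)·(-4) = -13/10.
The smuggler will play Sea, holding the inspector to -13/10. Shifting weight toward the row that does better against Sea would raise this floor (the equalizing mix achieves -4/5 against both Sea and Land), so the proposed strategy is not optimal.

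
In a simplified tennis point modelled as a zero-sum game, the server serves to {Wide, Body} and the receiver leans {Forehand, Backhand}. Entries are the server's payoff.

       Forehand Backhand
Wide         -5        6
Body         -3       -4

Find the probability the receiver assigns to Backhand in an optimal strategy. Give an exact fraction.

1/6

Row minima: Wide → -5, Body → -4; maximin = -4.
Column maxima: Forehand → -3, Backhand → 6; minimax = -3.
-4 ≠ -3, so there is no saddle point; optimal play is mixed.
Let the server play Wide with probability p. Expected payoff against Forehand: (-5)p + (-3)(1−p) = −2p − 3; against Backhand: 6p + (-4)(1−p) = 10p − 4.
Setting these equal: −2p − 3 = 10p − 4 ⇒ −12p = -1 ⇒ p = 1/12, and the value is (-2)·(1/12) − 3 = -19/6.
For the receiver: with q = P(Forehand), equating Wide's and Body's payoffs gives −11q + 6 = q − 4 ⇒ q = 5/6.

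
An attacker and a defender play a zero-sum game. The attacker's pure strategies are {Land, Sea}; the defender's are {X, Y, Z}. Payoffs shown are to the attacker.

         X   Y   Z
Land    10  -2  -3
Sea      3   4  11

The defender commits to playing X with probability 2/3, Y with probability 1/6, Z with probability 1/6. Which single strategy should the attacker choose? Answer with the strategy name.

Land

Expected payoff of Land: (2/3)·10 + (1/6)·(-2) + (1/6)·(-3) = 35/6.
Expected payoff of Sea: (2/3)·3 + (1/6)·4 + (1/6)·11 = 9/2.
The largest is 35/6, so the attacker's best response is Land.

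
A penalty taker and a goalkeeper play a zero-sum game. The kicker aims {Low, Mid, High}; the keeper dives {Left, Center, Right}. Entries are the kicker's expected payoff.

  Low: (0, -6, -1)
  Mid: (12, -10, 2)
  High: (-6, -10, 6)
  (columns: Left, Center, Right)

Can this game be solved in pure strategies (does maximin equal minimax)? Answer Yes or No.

Row minima: Low → -6, Mid → -10, High → -10; maximin = -6.
Column maxima: Left → 12, Center → -6, Right → 6; minimax = -6.
maximin = minimax = -6, so a saddle point exists.

Yes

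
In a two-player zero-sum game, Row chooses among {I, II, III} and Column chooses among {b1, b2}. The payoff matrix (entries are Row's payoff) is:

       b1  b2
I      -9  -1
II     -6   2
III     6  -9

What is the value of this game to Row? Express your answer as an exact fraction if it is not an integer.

-42/23

Row minima: I → -9, II → -6, III → -9; maximin = -6.
Column maxima: b1 → 6, b2 → 2; minimax = 2.
-6 ≠ 2, so there is no saddle point; optimal play is mixed.
I is strictly dominated by II, so Row never plays it.
On the remaining 2×2 (II, III vs b1, b2):
Let Row play II with probability p. Expected payoff against b1: (-6)p + 6(1−p) = −12p + 6; against b2: 2p + (-9)(1−p) = 11p − 9.
Setting these equal: −12p + 6 = 11p − 9 ⇒ −23p = -15 ⇒ p = 15/23, and the value is (-12)·(15/23) + 6 = -42/23.
For Column: with q = P(b1), equating II's and III's payoffs gives −8q + 2 = 15q − 9 ⇒ q = 11/23.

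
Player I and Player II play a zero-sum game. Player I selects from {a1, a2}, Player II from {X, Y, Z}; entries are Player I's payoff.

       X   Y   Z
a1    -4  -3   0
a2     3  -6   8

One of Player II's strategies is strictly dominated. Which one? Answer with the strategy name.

X holds Player I's payoff strictly below Z in every row: -4 < 0, 3 < 8.
So Z is strictly dominated for Player II.

Z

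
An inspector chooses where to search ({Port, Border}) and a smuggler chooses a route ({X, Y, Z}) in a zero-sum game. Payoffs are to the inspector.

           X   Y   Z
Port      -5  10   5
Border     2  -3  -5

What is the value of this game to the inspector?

Row minima: Port → -5, Border → -5; maximin = -5.
Column maxima: X → 2, Y → 10, Z → 5; minimax = 2.
-5 ≠ 2, so there is no saddle point; optimal play is mixed.
Y is strictly dominated by Z (it gives the inspector strictly more in every row), so the smuggler never plays it.
On the remaining 2×2 (Port, Border vs X, Z):
Let the inspector play Port with probability p. Expected payoff against X: (-5)p + 2(1−p) = −7p + 2; against Z: 5p + (-5)(1−p) = 10p − 5.
Setting these equal: −7p + 2 = 10p − 5 ⇒ −17p = -7 ⇒ p = 7/17, and the value is (-7)·(7/17) + 2 = -15/17.
For the smuggler: with q = P(X), equating Port's and Border's payoffs gives −10q + 5 = 7q − 5 ⇒ q = 10/17.

-15/17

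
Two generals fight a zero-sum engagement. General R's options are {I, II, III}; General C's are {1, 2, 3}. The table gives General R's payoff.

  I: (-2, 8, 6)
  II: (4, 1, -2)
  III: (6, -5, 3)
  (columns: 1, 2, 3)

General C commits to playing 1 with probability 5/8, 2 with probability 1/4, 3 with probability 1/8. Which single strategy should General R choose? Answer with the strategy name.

Expected payoff of I: (5/8)·(-2) + (1/4)·8 + (1/8)·6 = 3/2.
Expected payoff of II: (5/8)·4 + (1/4)·1 + (1/8)·(-2) = 5/2.
Expected payoff of III: (5/8)·6 + (1/4)·(-5) + (1/8)·3 = 23/8.
The largest is 23/8, so General R's best response is III.

III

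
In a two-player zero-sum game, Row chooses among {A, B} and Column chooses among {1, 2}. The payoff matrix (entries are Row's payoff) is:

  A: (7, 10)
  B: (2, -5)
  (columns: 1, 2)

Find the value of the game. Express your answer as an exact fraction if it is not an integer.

7

Row minima: A → 7, B → -5; maximin = 7.
Column maxima: 1 → 7, 2 → 10; minimax = 7.
Since maximin = minimax = 7, there is a saddle point and the value is 7.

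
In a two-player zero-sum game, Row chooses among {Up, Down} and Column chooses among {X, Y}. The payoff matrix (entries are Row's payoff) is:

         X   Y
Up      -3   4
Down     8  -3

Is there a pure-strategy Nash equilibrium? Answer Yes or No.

Row minima: Up → -3, Down → -3; maximin = -3.
Column maxima: X → 8, Y → 4; minimax = 4.
-3 ≠ 4, so no pure-strategy equilibrium exists.

No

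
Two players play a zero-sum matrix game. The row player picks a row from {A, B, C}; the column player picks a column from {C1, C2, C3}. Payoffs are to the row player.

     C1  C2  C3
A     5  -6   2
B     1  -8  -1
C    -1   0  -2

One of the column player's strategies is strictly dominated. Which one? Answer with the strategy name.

C3 holds the row player's payoff strictly below C1 in every row: 2 < 5, -1 < 1, -2 < -1.
So C1 is strictly dominated for the column player.

C1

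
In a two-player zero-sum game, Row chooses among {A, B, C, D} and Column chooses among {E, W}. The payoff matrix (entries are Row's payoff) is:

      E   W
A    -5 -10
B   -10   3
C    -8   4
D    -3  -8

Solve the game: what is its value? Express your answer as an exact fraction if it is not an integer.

Row minima: A → -10, B → -10, C → -8, D → -8; maximin = -8.
Column maxima: E → -3, W → 4; minimax = -3.
-8 ≠ -3, so there is no saddle point; optimal play is mixed.
A is strictly dominated by D, so Row never plays it.
B is strictly dominated by C, so Row never plays it.
On the remaining 2×2 (C, D vs E, W):
Let Row play C with probability p. Expected payoff against E: (-8)p + (-3)(1−p) = −5p − 3; against W: 4p + (-8)(1−p) = 12p − 8.
Setting these equal: −5p − 3 = 12p − 8 ⇒ −17p = -5 ⇒ p = 5/17, and the value is (-5)·(5/17) − 3 = -76/17.
For Column: with q = P(E), equating C's and D's payoffs gives −12q + 4 = 5q − 8 ⇒ q = 12/17.

-76/17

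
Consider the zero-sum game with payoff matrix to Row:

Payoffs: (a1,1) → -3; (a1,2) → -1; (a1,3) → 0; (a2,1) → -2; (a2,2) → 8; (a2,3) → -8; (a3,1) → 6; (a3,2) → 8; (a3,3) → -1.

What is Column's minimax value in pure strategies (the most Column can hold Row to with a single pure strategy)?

0

Column maxima: 1 → 6, 2 → 8, 3 → 0.
The smallest of these is 0.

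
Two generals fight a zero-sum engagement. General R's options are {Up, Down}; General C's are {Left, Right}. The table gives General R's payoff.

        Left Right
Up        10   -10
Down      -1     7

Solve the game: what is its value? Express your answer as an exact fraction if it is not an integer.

Row minima: Up → -10, Down → -1; maximin = -1.
Column maxima: Left → 10, Right → 7; minimax = 7.
-1 ≠ 7, so there is no saddle point; optimal play is mixed.
Let General R play Up with probability p. Expected payoff against Left: 10p + (-1)(1−p) = 11p − 1; against Right: (-10)p + 7(1−p) = −17p + 7.
Setting these equal: 11p − 1 = −17p + 7 ⇒ 28p = 8 ⇒ p = 2/7, and the value is (11)·(2/7) − 1 = 15/7.
For General C: with q = P(Left), equating Up's and Down's payoffs gives 20q − 10 = −8q + 7 ⇒ q = 17/28.

15/7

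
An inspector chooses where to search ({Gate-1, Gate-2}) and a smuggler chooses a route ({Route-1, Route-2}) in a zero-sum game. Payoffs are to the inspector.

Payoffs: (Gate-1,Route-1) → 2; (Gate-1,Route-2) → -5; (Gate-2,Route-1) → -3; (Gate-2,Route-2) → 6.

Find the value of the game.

-3/16

Row minima: Gate-1 → -5, Gate-2 → -3; maximin = -3.
Column maxima: Route-1 → 2, Route-2 → 6; minimax = 2.
-3 ≠ 2, so there is no saddle point; optimal play is mixed.
Let the inspector play Gate-1 with probability p. Expected payoff against Route-1: 2p + (-3)(1−p) = 5p − 3; against Route-2: (-5)p + 6(1−p) = −11p + 6.
Setting these equal: 5p − 3 = −11p + 6 ⇒ 16p = 9 ⇒ p = 9/16, and the value is (5)·(9/16) − 3 = -3/16.
For the smuggler: with q = P(Route-1), equating Gate-1's and Gate-2's payoffs gives 7q − 5 = −9q + 6 ⇒ q = 11/16.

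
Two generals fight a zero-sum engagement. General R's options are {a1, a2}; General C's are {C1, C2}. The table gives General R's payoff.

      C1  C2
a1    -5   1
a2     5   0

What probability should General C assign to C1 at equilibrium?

1/11

Row minima: a1 → -5, a2 → 0; maximin = 0.
Column maxima: C1 → 5, C2 → 1; minimax = 1.
0 ≠ 1, so there is no saddle point; optimal play is mixed.
Let General R play a1 with probability p. Expected payoff against C1: (-5)p + 5(1−p) = −10p + 5; against C2: 1p + 0(1−p) = p.
Setting these equal: −10p + 5 = p ⇒ −11p = -5 ⇒ p = 5/11, and the value is (-10)·(5/11) + 5 = 5/11.
For General C: with q = P(C1), equating a1's and a2's payoffs gives −6q + 1 = 5q ⇒ q = 1/11.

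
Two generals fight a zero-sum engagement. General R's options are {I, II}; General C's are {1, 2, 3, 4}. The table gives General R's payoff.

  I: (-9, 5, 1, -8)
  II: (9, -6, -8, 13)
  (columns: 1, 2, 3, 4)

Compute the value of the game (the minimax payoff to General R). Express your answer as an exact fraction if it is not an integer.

-7/3

Row minima: I → -9, II → -8; maximin = -8.
Column maxima: 1 → 9, 2 → 5, 3 → 1, 4 → 13; minimax = 1.
-8 ≠ 1, so there is no saddle point; optimal play is mixed.
2 is strictly dominated by 3 (it gives General R strictly more in every row), so General C never plays it.
4 is strictly dominated by 1 (it gives General R strictly more in every row), so General C never plays it.
On the remaining 2×2 (I, II vs 1, 3):
Let General R play I with probability p. Expected payoff against 1: (-9)p + 9(1−p) = −18p + 9; against 3: 1p + (-8)(1−p) = 9p − 8.
Setting these equal: −18p + 9 = 9p − 8 ⇒ −27p = -17 ⇒ p = 17/27, and the value is (-18)·(17/27) + 9 = -7/3.
For General C: with q = P(1), equating I's and II's payoffs gives −10q + 1 = 17q − 8 ⇒ q = 1/3.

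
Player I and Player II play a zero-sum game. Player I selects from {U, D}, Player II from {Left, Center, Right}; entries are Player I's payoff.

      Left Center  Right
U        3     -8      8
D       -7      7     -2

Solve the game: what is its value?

Row minima: U → -8, D → -7; maximin = -7.
Column maxima: Left → 3, Center → 7, Right → 8; minimax = 3.
-7 ≠ 3, so there is no saddle point; optimal play is mixed.
Right is strictly dominated by Left (it gives Player I strictly more in every row), so Player II never plays it.
On the remaining 2×2 (U, D vs Left, Center):
Let Player I play U with probability p. Expected payoff against Left: 3p + (-7)(1−p) = 10p − 7; against Center: (-8)p + 7(1−p) = −15p + 7.
Setting these equal: 10p − 7 = −15p + 7 ⇒ 25p = 14 ⇒ p = 14/25, and the value is (10)·(14/25) − 7 = -7/5.
For Player II: with q = P(Left), equating U's and D's payoffs gives 11q − 8 = −14q + 7 ⇒ q = 3/5.

-7/5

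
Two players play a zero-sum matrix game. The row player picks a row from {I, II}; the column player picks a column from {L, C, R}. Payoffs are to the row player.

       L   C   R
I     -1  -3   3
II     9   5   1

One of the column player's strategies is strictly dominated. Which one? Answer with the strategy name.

L

C holds the row player's payoff strictly below L in every row: -3 < -1, 5 < 9.
So L is strictly dominated for the column player.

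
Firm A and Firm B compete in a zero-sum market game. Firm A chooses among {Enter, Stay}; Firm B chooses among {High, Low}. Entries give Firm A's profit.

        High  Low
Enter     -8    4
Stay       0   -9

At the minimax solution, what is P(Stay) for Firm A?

4/7

Row minima: Enter → -8, Stay → -9; maximin = -8.
Column maxima: High → 0, Low → 4; minimax = 0.
-8 ≠ 0, so there is no saddle point; optimal play is mixed.
Let Firm A play Enter with probability p. Expected payoff against High: (-8)p + 0(1−p) = −8p; against Low: 4p + (-9)(1−p) = 13p − 9.
Setting these equal: −8p = 13p − 9 ⇒ −21p = -9 ⇒ p = 3/7, and the value is (-8)·(3/7) = -24/7.
For Firm B: with q = P(High), equating Enter's and Stay's payoffs gives −12q + 4 = 9q − 9 ⇒ q = 13/21.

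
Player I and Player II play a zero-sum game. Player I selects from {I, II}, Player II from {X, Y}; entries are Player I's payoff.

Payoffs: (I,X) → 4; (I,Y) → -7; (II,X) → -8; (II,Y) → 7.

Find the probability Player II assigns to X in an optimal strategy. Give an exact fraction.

7/13

Row minima: I → -7, II → -8; maximin = -7.
Column maxima: X → 4, Y → 7; minimax = 4.
-7 ≠ 4, so there is no saddle point; optimal play is mixed.
Let Player I play I with probability p. Expected payoff against X: 4p + (-8)(1−p) = 12p − 8; against Y: (-7)p + 7(1−p) = −14p + 7.
Setting these equal: 12p − 8 = −14p + 7 ⇒ 26p = 15 ⇒ p = 15/26, and the value is (12)·(15/26) − 8 = -14/13.
For Player II: with q = P(X), equating I's and II's payoffs gives 11q − 7 = −15q + 7 ⇒ q = 7/13.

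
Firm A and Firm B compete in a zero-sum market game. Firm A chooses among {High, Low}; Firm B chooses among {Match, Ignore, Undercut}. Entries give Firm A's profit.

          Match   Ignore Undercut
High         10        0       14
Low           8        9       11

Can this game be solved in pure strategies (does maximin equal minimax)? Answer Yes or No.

No

Row minima: High → 0, Low → 8; maximin = 8.
Column maxima: Match → 10, Ignore → 9, Undercut → 14; minimax = 9.
8 ≠ 9, so no pure-strategy equilibrium exists.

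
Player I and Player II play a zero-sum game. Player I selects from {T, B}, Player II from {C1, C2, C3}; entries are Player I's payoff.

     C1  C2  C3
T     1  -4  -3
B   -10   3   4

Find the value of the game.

Row minima: T → -4, B → -10; maximin = -4.
Column maxima: C1 → 1, C2 → 3, C3 → 4; minimax = 1.
-4 ≠ 1, so there is no saddle point; optimal play is mixed.
C3 is strictly dominated by C2 (it gives Player I strictly more in every row), so Player II never plays it.
On the remaining 2×2 (T, B vs C1, C2):
Let Player I play T with probability p. Expected payoff against C1: 1p + (-10)(1−p) = 11p − 10; against C2: (-4)p + 3(1−p) = −7p + 3.
Setting these equal: 11p − 10 = −7p + 3 ⇒ 18p = 13 ⇒ p = 13/18, and the value is (11)·(13/18) − 10 = -37/18.
For Player II: with q = P(C1), equating T's and B's payoffs gives 5q − 4 = −13q + 3 ⇒ q = 7/18.

-37/18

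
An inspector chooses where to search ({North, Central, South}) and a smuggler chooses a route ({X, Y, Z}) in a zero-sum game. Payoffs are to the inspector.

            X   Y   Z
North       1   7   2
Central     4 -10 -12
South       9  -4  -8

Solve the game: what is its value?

Row minima: North → 1, Central → -12, South → -8; maximin = 1.
Column maxima: X → 9, Y → 7, Z → 2; minimax = 2.
1 ≠ 2, so there is no saddle point; optimal play is mixed.
Central is strictly dominated by South, so the inspector never plays it.
Y is strictly dominated by Z (it gives the inspector strictly more in every row), so the smuggler never plays it.
On the remaining 2×2 (North, South vs X, Z):
Let the inspector play North with probability p. Expected payoff against X: 1p + 9(1−p) = −8p + 9; against Z: 2p + (-8)(1−p) = 10p − 8.
Setting these equal: −8p + 9 = 10p − 8 ⇒ −18p = -17 ⇒ p = 17/18, and the value is (-8)·(17/18) + 9 = 13/9.
For the smuggler: with q = P(X), equating North's and South's payoffs gives −q + 2 = 17q − 8 ⇒ q = 5/9.

13/9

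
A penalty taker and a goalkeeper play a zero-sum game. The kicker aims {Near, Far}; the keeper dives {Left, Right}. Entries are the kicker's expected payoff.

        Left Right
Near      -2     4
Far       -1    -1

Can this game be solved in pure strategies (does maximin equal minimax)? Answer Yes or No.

Yes

Row minima: Near → -2, Far → -1; maximin = -1.
Column maxima: Left → -1, Right → 4; minimax = -1.
maximin = minimax = -1, so a saddle point exists.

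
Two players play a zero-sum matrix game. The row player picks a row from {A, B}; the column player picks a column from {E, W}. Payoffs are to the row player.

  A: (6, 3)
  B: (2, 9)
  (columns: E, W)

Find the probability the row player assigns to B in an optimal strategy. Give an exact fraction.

Row minima: A → 3, B → 2; maximin = 3.
Column maxima: E → 6, W → 9; minimax = 6.
3 ≠ 6, so there is no saddle point; optimal play is mixed.
Let the row player play A with probability p. Expected payoff against E: 6p + 2(1−p) = 4p + 2; against W: 3p + 9(1−p) = −6p + 9.
Setting these equal: 4p + 2 = −6p + 9 ⇒ 10p = 7 ⇒ p = 7/10, and the value is (4)·(7/10) + 2 = 24/5.
For the column player: with q = P(E), equating A's and B's payoffs gives 3q + 3 = −7q + 9 ⇒ q = 3/5.

3/10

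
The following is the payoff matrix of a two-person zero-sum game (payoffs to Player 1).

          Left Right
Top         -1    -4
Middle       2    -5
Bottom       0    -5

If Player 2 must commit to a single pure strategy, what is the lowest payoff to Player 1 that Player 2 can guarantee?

Column maxima: Left → 2, Right → -4.
The smallest of these is -4.

-4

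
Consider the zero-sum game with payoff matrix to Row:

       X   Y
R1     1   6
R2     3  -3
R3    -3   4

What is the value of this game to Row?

Row minima: R1 → 1, R2 → -3, R3 → -3; maximin = 1.
Column maxima: X → 3, Y → 6; minimax = 3.
1 ≠ 3, so there is no saddle point; optimal play is mixed.
R3 is strictly dominated by R1, so Row never plays it.
On the remaining 2×2 (R1, R2 vs X, Y):
Let Row play R1 with probability p. Expected payoff against X: 1p + 3(1−p) = −2p + 3; against Y: 6p + (-3)(1−p) = 9p − 3.
Setting these equal: −2p + 3 = 9p − 3 ⇒ −11p = -6 ⇒ p = 6/11, and the value is (-2)·(6/11) + 3 = 21/11.
For Column: with q = P(X), equating R1's and R2's payoffs gives −5q + 6 = 6q − 3 ⇒ q = 9/11.

21/11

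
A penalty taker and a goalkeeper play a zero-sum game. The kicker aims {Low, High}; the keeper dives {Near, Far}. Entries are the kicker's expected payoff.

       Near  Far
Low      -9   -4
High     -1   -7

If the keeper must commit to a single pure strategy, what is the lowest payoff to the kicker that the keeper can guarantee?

-4

Column maxima: Near → -1, Far → -4.
The smallest of these is -4.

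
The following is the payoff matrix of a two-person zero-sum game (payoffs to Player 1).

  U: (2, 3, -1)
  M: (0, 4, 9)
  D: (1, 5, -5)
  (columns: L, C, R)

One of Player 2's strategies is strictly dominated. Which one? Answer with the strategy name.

C

L holds Player 1's payoff strictly below C in every row: 2 < 3, 0 < 4, 1 < 5.
So C is strictly dominated for Player 2.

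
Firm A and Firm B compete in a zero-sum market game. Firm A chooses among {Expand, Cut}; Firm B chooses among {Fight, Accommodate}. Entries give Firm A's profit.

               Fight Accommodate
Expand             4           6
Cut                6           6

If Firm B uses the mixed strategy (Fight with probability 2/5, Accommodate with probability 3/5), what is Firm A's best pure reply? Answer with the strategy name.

Cut

Expected payoff of Expand: (2/5)·4 + (3/5)·6 = 26/5.
Expected payoff of Cut: (2/5)·6 + (3/5)·6 = 6.
The largest is 6, so Firm A's best response is Cut.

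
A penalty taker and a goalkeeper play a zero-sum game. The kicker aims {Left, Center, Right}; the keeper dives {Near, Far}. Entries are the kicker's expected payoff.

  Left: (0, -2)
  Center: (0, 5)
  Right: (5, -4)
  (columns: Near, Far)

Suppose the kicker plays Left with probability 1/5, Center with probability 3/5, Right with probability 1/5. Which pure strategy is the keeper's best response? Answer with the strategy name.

Near

If the keeper plays Near, the kicker's expected payoff is (1/5)·0 + (3/5)·0 + (1/5)·5 = 1.
If the keeper plays Far, the kicker's expected payoff is (1/5)·(-2) + (3/5)·5 + (1/5)·(-4) = 9/5.
The keeper minimizes the kicker's payoff; the smallest is 1, so the best response is Near.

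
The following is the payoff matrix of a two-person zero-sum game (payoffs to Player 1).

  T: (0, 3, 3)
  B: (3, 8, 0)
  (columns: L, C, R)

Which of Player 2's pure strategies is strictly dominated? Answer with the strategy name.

C

L holds Player 1's payoff strictly below C in every row: 0 < 3, 3 < 8.
So C is strictly dominated for Player 2.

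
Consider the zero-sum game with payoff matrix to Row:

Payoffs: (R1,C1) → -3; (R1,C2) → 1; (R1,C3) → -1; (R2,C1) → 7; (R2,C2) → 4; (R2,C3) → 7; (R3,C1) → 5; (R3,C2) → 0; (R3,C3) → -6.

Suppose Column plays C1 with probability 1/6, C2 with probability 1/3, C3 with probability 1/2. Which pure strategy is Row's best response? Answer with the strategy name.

Expected payoff of R1: (1/6)·(-3) + (1/3)·1 + (1/2)·(-1) = -2/3.
Expected payoff of R2: (1/6)·7 + (1/3)·4 + (1/2)·7 = 6.
Expected payoff of R3: (1/6)·5 + (1/3)·0 + (1/2)·(-6) = -13/6.
The largest is 6, so Row's best response is R2.

R2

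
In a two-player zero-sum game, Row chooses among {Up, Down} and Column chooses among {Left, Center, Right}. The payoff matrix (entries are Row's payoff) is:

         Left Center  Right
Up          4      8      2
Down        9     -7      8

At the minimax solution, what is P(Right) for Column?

5/7

Row minima: Up → 2, Down → -7; maximin = 2.
Column maxima: Left → 9, Center → 8, Right → 8; minimax = 8.
2 ≠ 8, so there is no saddle point; optimal play is mixed.
Left is strictly dominated by Right (it gives Row strictly more in every row), so Column never plays it.
On the remaining 2×2 (Up, Down vs Center, Right):
Let Row play Up with probability p. Expected payoff against Center: 8p + (-7)(1−p) = 15p − 7; against Right: 2p + 8(1−p) = −6p + 8.
Setting these equal: 15p − 7 = −6p + 8 ⇒ 21p = 15 ⇒ p = 5/7, and the value is (15)·(5/7) − 7 = 26/7.
For Column: with q = P(Center), equating Up's and Down's payoffs gives 6q + 2 = −15q + 8 ⇒ q = 2/7.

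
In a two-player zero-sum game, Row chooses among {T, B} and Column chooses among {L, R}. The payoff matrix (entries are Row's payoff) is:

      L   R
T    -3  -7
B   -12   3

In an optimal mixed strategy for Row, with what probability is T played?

15/19

Row minima: T → -7, B → -12; maximin = -7.
Column maxima: L → -3, R → 3; minimax = -3.
-7 ≠ -3, so there is no saddle point; optimal play is mixed.
Let Row play T with probability p. Expected payoff against L: (-3)p + (-12)(1−p) = 9p − 12; against R: (-7)p + 3(1−p) = −10p + 3.
Setting these equal: 9p − 12 = −10p + 3 ⇒ 19p = 15 ⇒ p = 15/19, and the value is (9)·(15/19) − 12 = -93/19.
For Column: with q = P(L), equating T's and B's payoffs gives 4q − 7 = −15q + 3 ⇒ q = 10/19.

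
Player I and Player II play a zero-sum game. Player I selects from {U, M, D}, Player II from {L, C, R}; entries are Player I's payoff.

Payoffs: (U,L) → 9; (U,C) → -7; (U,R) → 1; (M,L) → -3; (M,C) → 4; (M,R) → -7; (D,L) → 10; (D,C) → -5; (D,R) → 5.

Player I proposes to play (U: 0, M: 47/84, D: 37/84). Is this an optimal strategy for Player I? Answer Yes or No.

Against L this mix gives (47/84)·(-3) + (37/84)·10 = 229/84.
Against C this mix gives (47/84)·4 + (37/84)·(-5) = 1/28.
Against R this mix gives (47/84)·(-7) + (37/84)·5 = -12/7.
Player II will play R, holding Player I to -12/7. Shifting weight toward the row that does better against R would raise this floor (the equalizing mix achieves -5/7 against both R and C), so the proposed strategy is not optimal.

No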